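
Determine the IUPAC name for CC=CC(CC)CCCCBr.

8-bromo-4-ethyloct-2-ene

Counting along the main chain through the multiple bond gives 8 carbons: the parent is octane.
The chain contains a C=C double bond, so the unsaturation ending is -ene.
The numbering direction is chosen so that numbering from this end puts the double bond at C-2 rather than C-6.
That gives the double bond between C-2 and C-3; a bromo group at C-8; an ethyl group at C-4.
Substituent prefixes are cited in alphabetical order (multiplying prefixes like di-/tri- are ignored for ordering).
Putting it together: 8-bromo-4-ethyloct-2-ene.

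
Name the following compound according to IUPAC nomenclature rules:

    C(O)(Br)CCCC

Counting along the main chain through the –OH group gives 5 carbons: the parent is pentane.
The highest-priority functional group is an alcohol (–OH), so the name ends in -ol.
The numbering direction is chosen so that numbering from this end puts the hydroxyl group at C-1 rather than C-5.
That gives the hydroxyl at C-1; a bromo group at C-1.
The name is 1-bromopentan-1-ol.

1-bromopentan-1-ol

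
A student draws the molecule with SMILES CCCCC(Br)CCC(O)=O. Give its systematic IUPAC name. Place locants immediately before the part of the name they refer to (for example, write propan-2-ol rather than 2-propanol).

4-bromooctanoic acid

The longest carbon chain that includes the –COOH group has 8 carbons, so the parent hydride is octane.
The highest-priority functional group is a carboxylic acid (terminal –COOH), so the name ends in -oic acid.
The numbering direction is chosen so that the carboxylic acid carbon is C-1 by definition.
With this numbering: a bromo group at C-4.
Assembling the pieces gives 4-bromooctanoic acid.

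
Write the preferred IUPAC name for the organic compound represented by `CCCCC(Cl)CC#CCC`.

6-chlorodec-3-yne

The longest chain bearing the multiple bond is 10 carbons long (decane).
There is one C≡C triple bond, indicated by the ending -yne.
Choose the numbering such that numbering from this end puts the triple bond at C-3 rather than C-7.
That gives the triple bond between C-3 and C-4; a chloro group at C-6.
Putting it together: 6-chlorodec-3-yne.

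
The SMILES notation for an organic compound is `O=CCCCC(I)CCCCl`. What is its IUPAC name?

8-chloro-5-iodooctanal

The longest chain bearing the –CHO group is 8 carbons long (octane).
An aldehyde (terminal –CHO) is the principal characteristic group, giving the suffix -al.
Choose the numbering such that the aldehyde carbon is C-1 by definition.
This places a chloro group at C-8; an iodo group at C-5.
The substituents are ordered alphabetically, ignoring any di-/tri- multipliers.
The name is 8-chloro-5-iodooctanal.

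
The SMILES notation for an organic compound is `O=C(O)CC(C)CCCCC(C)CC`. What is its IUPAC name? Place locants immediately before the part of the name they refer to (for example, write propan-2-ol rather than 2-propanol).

The longest carbon chain that includes the –COOH group has 10 carbons, so the parent hydride is decane.
A carboxylic acid (terminal –COOH) is the principal characteristic group, giving the suffix -oic acid.
Number the chain so that the carboxylic acid carbon is C-1 by definition.
With this numbering: methyl groups at C-3 and C-8.
Putting it together: 3,8-dimethyldecanoic acid.

3,8-dimethyldecanoic acid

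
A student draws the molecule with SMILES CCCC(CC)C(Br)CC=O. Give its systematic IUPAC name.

The longest chain bearing the –CHO group is 7 carbons long (heptane).
The principal characteristic group is an aldehyde (terminal –CHO), named with the suffix -al.
Number the chain so that the aldehyde carbon is C-1 by definition.
This places a bromo group at C-3; an ethyl group at C-4.
Substituent prefixes are cited in alphabetical order (multiplying prefixes like di-/tri- are ignored for ordering).
Putting it together: 3-bromo-4-ethylheptanal.

3-bromo-4-ethylheptanal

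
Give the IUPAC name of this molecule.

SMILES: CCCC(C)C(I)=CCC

Counting along the main chain through the multiple bond gives 8 carbons: the parent is octane.
There is one C=C double bond, indicated by the ending -ene.
Choose the numbering such that numbering from this end puts the double bond at C-3 rather than C-5.
That gives the double bond between C-3 and C-4; an iodo group at C-4; a methyl group at C-5.
Substituent prefixes are cited in alphabetical order (multiplying prefixes like di-/tri- are ignored for ordering).
Putting it together: 4-iodo-5-methyloct-3-ene.

4-iodo-5-methyloct-3-ene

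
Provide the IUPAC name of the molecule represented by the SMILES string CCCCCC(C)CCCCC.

6-methylundecane

The parent chain contains 11 carbons (undecane).
The molecule is symmetric, so either numbering direction gives the same locants.
That gives a methyl group at C-6.
The name is 6-methylundecane.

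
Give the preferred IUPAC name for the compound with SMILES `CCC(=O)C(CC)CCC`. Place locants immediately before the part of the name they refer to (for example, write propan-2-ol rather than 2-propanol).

4-ethylheptan-3-one

The longest chain bearing the carbonyl is 7 carbons long (heptane).
The highest-priority functional group is a ketone (C=O on an internal carbon), so the name ends in -one.
Number the chain so that numbering from this end puts the carbonyl group at C-3 rather than C-5.
That gives the carbonyl at C-3; an ethyl group at C-4.
Assembling the pieces gives 4-ethylheptan-3-one.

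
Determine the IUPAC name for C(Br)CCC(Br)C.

1,4-dibromopentane

The parent chain contains 5 carbons (pentane).
The numbering direction is chosen so that the substituent locant set {1,4} is lower than {2,5} at the first point of difference.
With this numbering: bromo groups at C-1 and C-4.
Assembling the pieces gives 1,4-dibromopentane.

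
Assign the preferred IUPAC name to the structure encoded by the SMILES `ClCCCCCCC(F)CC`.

1-chloro-7-fluorononane

The parent chain contains 9 carbons (nonane).
Number the chain so that the substituent locant set {1,7} is lower than {3,9} at the first point of difference.
That gives a chloro group at C-1; a fluoro group at C-7.
Prefixes are listed alphabetically: chloro, fluoro.
Putting it together: 1-chloro-7-fluorononane.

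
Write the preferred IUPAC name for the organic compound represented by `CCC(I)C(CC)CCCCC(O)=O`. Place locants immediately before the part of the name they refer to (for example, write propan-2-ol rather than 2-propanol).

6-ethyl-7-iodononanoic acid

The longest chain bearing the –COOH group is 9 carbons long (nonane).
The principal characteristic group is a carboxylic acid (terminal –COOH), named with the suffix -oic acid.
Choose the numbering such that the carboxylic acid carbon is C-1 by definition.
That gives an ethyl group at C-6; an iodo group at C-7.
The substituents are ordered alphabetically, ignoring any di-/tri- multipliers.
Assembling the pieces gives 6-ethyl-7-iodononanoic acid.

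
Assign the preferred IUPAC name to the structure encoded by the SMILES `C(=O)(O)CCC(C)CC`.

4-methylhexanoic acid

Counting along the main chain through the –COOH group gives 6 carbons: the parent is hexane.
A carboxylic acid (terminal –COOH) is the principal characteristic group, giving the suffix -oic acid.
Choose the numbering such that the carboxylic acid carbon is C-1 by definition.
With this numbering: a methyl group at C-4.
Putting it together: 4-methylhexanoic acid.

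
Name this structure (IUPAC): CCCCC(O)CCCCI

Counting along the main chain through the –OH group gives 9 carbons: the parent is nonane.
The principal characteristic group is an alcohol (–OH), named with the suffix -ol.
Number the chain so that the substituent locant set {1} is lower than {9} at the first point of difference.
That gives the hydroxyl at C-5; an iodo group at C-1.
Assembling the pieces gives 1-iodononan-5-ol.

1-iodononan-5-ol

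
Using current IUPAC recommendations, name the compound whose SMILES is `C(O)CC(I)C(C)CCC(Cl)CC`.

The longest chain bearing the –OH group is 9 carbons long (nonane).
The principal characteristic group is an alcohol (–OH), named with the suffix -ol.
The numbering direction is chosen so that numbering from this end puts the hydroxyl group at C-1 rather than C-9.
With this numbering: the hydroxyl at C-1; a chloro group at C-7; an iodo group at C-3; a methyl group at C-4.
Substituent prefixes are cited in alphabetical order (multiplying prefixes like di-/tri- are ignored for ordering).
The name is 7-chloro-3-iodo-4-methylnonan-1-ol.

7-chloro-3-iodo-4-methylnonan-1-ol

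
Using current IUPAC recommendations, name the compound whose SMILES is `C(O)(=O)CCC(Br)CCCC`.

4-bromooctanoic acid

The longest carbon chain that includes the –COOH group has 8 carbons, so the parent hydride is octane.
The principal characteristic group is a carboxylic acid (terminal –COOH), named with the suffix -oic acid.
Choose the numbering such that the carboxylic acid carbon is C-1 by definition.
With this numbering: a bromo group at C-4.
Assembling the pieces gives 4-bromooctanoic acid.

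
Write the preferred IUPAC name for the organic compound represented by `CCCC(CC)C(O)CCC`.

5-ethyloctan-4-ol

The longest carbon chain that includes the –OH group has 8 carbons, so the parent hydride is octane.
An alcohol (–OH) is the principal characteristic group, giving the suffix -ol.
The numbering direction is chosen so that numbering from this end puts the hydroxyl group at C-4 rather than C-5.
With this numbering: the hydroxyl at C-4; an ethyl group at C-5.
The name is 5-ethyloctan-4-ol.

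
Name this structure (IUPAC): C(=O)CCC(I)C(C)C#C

4-iodo-5-methylhept-6-ynal

Counting along the main chain through the –CHO group and the multiple bond gives 7 carbons: the parent is heptane.
The principal characteristic group is an aldehyde (terminal –CHO), named with the suffix -al.
A C≡C triple bond in the chain gives the infix -yne-.
Choose the numbering such that the aldehyde carbon is C-1 by definition.
With this numbering: the triple bond between C-6 and C-7; an iodo group at C-4; a methyl group at C-5.
Substituent prefixes are cited in alphabetical order (multiplying prefixes like di-/tri- are ignored for ordering).
Assembling the pieces gives 4-iodo-5-methylhept-6-ynal.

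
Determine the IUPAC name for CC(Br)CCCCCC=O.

Counting along the main chain through the –CHO group gives 8 carbons: the parent is octane.
The highest-priority functional group is an aldehyde (terminal –CHO), so the name ends in -al.
Number the chain so that the aldehyde carbon is C-1 by definition.
That gives a bromo group at C-7.
Putting it together: 7-bromooctanal.

7-bromooctanal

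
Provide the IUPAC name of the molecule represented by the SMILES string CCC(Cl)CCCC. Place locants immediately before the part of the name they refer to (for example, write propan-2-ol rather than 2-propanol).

3-chloroheptane

The longest carbon chain is 7 atoms: the parent is heptane.
Choose the numbering such that the substituent locant set {3} is lower than {5} at the first point of difference.
That gives a chloro group at C-3.
Putting it together: 3-chloroheptane.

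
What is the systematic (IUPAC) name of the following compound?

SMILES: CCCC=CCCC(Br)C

8-bromonon-4-ene

Counting along the main chain through the multiple bond gives 9 carbons: the parent is nonane.
A C=C double bond in the chain gives the infix -ene-.
Choose the numbering such that numbering from this end puts the double bond at C-4 rather than C-5.
With this numbering: the double bond between C-4 and C-5; a bromo group at C-8.
Assembling the pieces gives 8-bromonon-4-ene.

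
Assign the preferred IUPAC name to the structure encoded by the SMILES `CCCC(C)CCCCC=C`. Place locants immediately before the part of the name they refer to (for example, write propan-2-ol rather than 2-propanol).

7-methyldec-1-ene

The longest chain bearing the multiple bond is 10 carbons long (decane).
A C=C double bond in the chain gives the infix -ene-.
The numbering direction is chosen so that numbering from this end puts the double bond at C-1 rather than C-9.
With this numbering: the double bond between C-1 and C-2; a methyl group at C-7.
The name is 7-methyldec-1-ene.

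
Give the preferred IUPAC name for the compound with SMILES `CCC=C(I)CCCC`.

The longest carbon chain that includes the multiple bond has 8 carbons, so the parent hydride is octane.
A C=C double bond in the chain gives the infix -ene-.
Number the chain so that numbering from this end puts the double bond at C-3 rather than C-5.
With this numbering: the double bond between C-3 and C-4; an iodo group at C-4.
Assembling the pieces gives 4-iodooct-3-ene.

4-iodooct-3-ene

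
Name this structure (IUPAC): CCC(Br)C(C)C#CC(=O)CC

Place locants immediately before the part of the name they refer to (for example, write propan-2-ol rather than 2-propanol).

Counting along the main chain through the carbonyl and the multiple bond gives 9 carbons: the parent is nonane.
The principal characteristic group is a ketone (C=O on an internal carbon), named with the suffix -one.
The chain contains a C≡C triple bond, so the unsaturation ending is -yne.
Choose the numbering such that numbering from this end puts the carbonyl group at C-3 rather than C-7.
This places the carbonyl at C-3; the triple bond between C-4 and C-5; a bromo group at C-7; a methyl group at C-6.
Prefixes are listed alphabetically: bromo, methyl.
Putting it together: 7-bromo-6-methylnon-4-yn-3-one.

7-bromo-6-methylnon-4-yn-3-one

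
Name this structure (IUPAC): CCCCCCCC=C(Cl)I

Counting along the main chain through the multiple bond gives 9 carbons: the parent is nonane.
There is one C=C double bond, indicated by the ending -ene.
The numbering direction is chosen so that numbering from this end puts the double bond at C-1 rather than C-8.
That gives the double bond between C-1 and C-2; a chloro group at C-1; an iodo group at C-1.
Substituent prefixes are cited in alphabetical order (multiplying prefixes like di-/tri- are ignored for ordering).
The name is 1-chloro-1-iodonon-1-ene.

1-chloro-1-iodonon-1-ene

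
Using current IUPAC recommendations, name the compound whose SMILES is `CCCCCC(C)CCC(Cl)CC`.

3-chloro-6-methylundecane

The parent chain contains 11 carbons (undecane).
The numbering direction is chosen so that the substituent locant set {3,6} is lower than {6,9} at the first point of difference.
That gives a chloro group at C-3; a methyl group at C-6.
The substituents are ordered alphabetically, ignoring any di-/tri- multipliers.
Putting it together: 3-chloro-6-methylundecane.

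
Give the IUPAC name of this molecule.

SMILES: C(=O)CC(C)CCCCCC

3-methylnonanal

Counting along the main chain through the –CHO group gives 9 carbons: the parent is nonane.
An aldehyde (terminal –CHO) is the principal characteristic group, giving the suffix -al.
Choose the numbering such that the aldehyde carbon is C-1 by definition.
With this numbering: a methyl group at C-3.
Putting it together: 3-methylnonanal.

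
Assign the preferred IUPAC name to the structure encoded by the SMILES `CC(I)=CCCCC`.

2-iodohept-2-ene

The longest chain bearing the multiple bond is 7 carbons long (heptane).
There is one C=C double bond, indicated by the ending -ene.
Choose the numbering such that numbering from this end puts the double bond at C-2 rather than C-5.
This places the double bond between C-2 and C-3; an iodo group at C-2.
Assembling the pieces gives 2-iodohept-2-ene.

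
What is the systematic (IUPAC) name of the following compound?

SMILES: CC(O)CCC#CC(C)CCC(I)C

10-iodo-7-methylundec-5-yn-2-ol

The longest chain bearing the –OH group and the multiple bond is 11 carbons long (undecane).
The highest-priority functional group is an alcohol (–OH), so the name ends in -ol.
A C≡C triple bond in the chain gives the infix -yne-.
Number the chain so that numbering from this end puts the hydroxyl group at C-2 rather than C-10.
That gives the hydroxyl at C-2; the triple bond between C-5 and C-6; an iodo group at C-10; a methyl group at C-7.
Substituent prefixes are cited in alphabetical order (multiplying prefixes like di-/tri- are ignored for ordering).
Assembling the pieces gives 10-iodo-7-methylundec-5-yn-2-ol.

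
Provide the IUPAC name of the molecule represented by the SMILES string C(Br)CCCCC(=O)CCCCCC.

1-bromododecan-6-one

Counting along the main chain through the carbonyl gives 12 carbons: the parent is dodecane.
The highest-priority functional group is a ketone (C=O on an internal carbon), so the name ends in -one.
The numbering direction is chosen so that numbering from this end puts the carbonyl group at C-6 rather than C-7.
With this numbering: the carbonyl at C-6; a bromo group at C-1.
Assembling the pieces gives 1-bromododecan-6-one.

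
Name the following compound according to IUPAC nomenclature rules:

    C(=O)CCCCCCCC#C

dec-9-ynal

The longest carbon chain that includes the –CHO group and the multiple bond has 10 carbons, so the parent hydride is decane.
The highest-priority functional group is an aldehyde (terminal –CHO), so the name ends in -al.
There is one C≡C triple bond, indicated by the ending -yne.
Choose the numbering such that the aldehyde carbon is C-1 by definition.
That gives the triple bond between C-9 and C-10.
The name is dec-9-ynal.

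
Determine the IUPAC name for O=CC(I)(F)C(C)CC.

The longest chain bearing the –CHO group is 5 carbons long (pentane).
An aldehyde (terminal –CHO) is the principal characteristic group, giving the suffix -al.
The numbering direction is chosen so that the aldehyde carbon is C-1 by definition.
That gives a fluoro group at C-2; an iodo group at C-2; a methyl group at C-3.
Substituent prefixes are cited in alphabetical order (multiplying prefixes like di-/tri- are ignored for ordering).
The name is 2-fluoro-2-iodo-3-methylpentanal.

2-fluoro-2-iodo-3-methylpentanal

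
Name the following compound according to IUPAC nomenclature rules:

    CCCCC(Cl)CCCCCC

The parent chain contains 11 carbons (undecane).
The numbering direction is chosen so that the substituent locant set {5} is lower than {7} at the first point of difference.
This places a chloro group at C-5.
The name is 5-chloroundecane.

5-chloroundecane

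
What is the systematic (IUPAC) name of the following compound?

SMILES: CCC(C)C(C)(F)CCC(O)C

Counting along the main chain through the –OH group gives 8 carbons: the parent is octane.
The highest-priority functional group is an alcohol (–OH), so the name ends in -ol.
Choose the numbering such that numbering from this end puts the hydroxyl group at C-2 rather than C-7.
This places the hydroxyl at C-2; a fluoro group at C-5; methyl groups at C-5 and C-6.
Substituent prefixes are cited in alphabetical order (multiplying prefixes like di-/tri- are ignored for ordering).
Assembling the pieces gives 5-fluoro-5,6-dimethyloctan-2-ol.

5-fluoro-5,6-dimethyloctan-2-ol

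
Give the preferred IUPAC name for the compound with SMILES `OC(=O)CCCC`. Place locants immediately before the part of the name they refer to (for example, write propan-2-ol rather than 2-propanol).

The longest chain bearing the –COOH group is 5 carbons long (pentane).
A carboxylic acid (terminal –COOH) is the principal characteristic group, giving the suffix -oic acid.
The numbering direction is chosen so that the carboxylic acid carbon is C-1 by definition.
Assembling the pieces gives pentanoic acid.

pentanoic acid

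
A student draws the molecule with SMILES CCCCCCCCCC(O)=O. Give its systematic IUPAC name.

Counting along the main chain through the –COOH group gives 10 carbons: the parent is decane.
A carboxylic acid (terminal –COOH) is the principal characteristic group, giving the suffix -oic acid.
The numbering direction is chosen so that the carboxylic acid carbon is C-1 by definition.
Putting it together: decanoic acid.

decanoic acid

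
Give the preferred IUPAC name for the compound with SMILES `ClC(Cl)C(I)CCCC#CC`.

8,8-dichloro-7-iodooct-2-yne

The longest carbon chain that includes the multiple bond has 8 carbons, so the parent hydride is octane.
A C≡C triple bond in the chain gives the infix -yne-.
Choose the numbering such that numbering from this end puts the triple bond at C-2 rather than C-6.
With this numbering: the triple bond between C-2 and C-3; two chloro groups at C-8; an iodo group at C-7.
The substituents are ordered alphabetically, ignoring any di-/tri- multipliers.
The name is 8,8-dichloro-7-iodooct-2-yne.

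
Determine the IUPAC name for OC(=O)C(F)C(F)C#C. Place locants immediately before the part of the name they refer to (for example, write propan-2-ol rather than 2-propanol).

2,3-difluoropent-4-ynoic acid

The longest chain bearing the –COOH group and the multiple bond is 5 carbons long (pentane).
A carboxylic acid (terminal –COOH) is the principal characteristic group, giving the suffix -oic acid.
A C≡C triple bond in the chain gives the infix -yne-.
Choose the numbering such that the carboxylic acid carbon is C-1 by definition.
With this numbering: the triple bond between C-4 and C-5; fluoro groups at C-2 and C-3.
Assembling the pieces gives 2,3-difluoropent-4-ynoic acid.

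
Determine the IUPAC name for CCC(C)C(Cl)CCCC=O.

Counting along the main chain through the –CHO group gives 8 carbons: the parent is octane.
The principal characteristic group is an aldehyde (terminal –CHO), named with the suffix -al.
The numbering direction is chosen so that the aldehyde carbon is C-1 by definition.
This places a chloro group at C-5; a methyl group at C-6.
The substituents are ordered alphabetically, ignoring any di-/tri- multipliers.
The name is 5-chloro-6-methyloctanal.

5-chloro-6-methyloctanal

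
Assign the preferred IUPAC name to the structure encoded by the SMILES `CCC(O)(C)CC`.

The longest chain bearing the –OH group is 5 carbons long (pentane).
An alcohol (–OH) is the principal characteristic group, giving the suffix -ol.
Numbering from either end gives identical locants here.
That gives the hydroxyl at C-3; a methyl group at C-3.
Putting it together: 3-methylpentan-3-ol.

3-methylpentan-3-ol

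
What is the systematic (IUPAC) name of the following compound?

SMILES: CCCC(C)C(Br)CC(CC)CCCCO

7-bromo-5-ethyl-8-methylundecan-1-ol

Counting along the main chain through the –OH group gives 11 carbons: the parent is undecane.
An alcohol (–OH) is the principal characteristic group, giving the suffix -ol.
Number the chain so that numbering from this end puts the hydroxyl group at C-1 rather than C-11.
With this numbering: the hydroxyl at C-1; a bromo group at C-7; an ethyl group at C-5; a methyl group at C-8.
Prefixes are listed alphabetically: bromo, ethyl, methyl.
Putting it together: 7-bromo-5-ethyl-8-methylundecan-1-ol.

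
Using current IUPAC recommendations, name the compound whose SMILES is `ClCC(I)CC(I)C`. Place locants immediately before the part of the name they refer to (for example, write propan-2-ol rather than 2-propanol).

1-chloro-2,4-diiodopentane

The longest carbon chain is 5 atoms: the parent is pentane.
The numbering direction is chosen so that the substituent locant set {1,2,4} is lower than {2,4,5} at the first point of difference.
That gives a chloro group at C-1; iodo groups at C-2 and C-4.
Prefixes are listed alphabetically: chloro, iodo.
Assembling the pieces gives 1-chloro-2,4-diiodopentane.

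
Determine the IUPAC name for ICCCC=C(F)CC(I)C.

The longest carbon chain that includes the multiple bond has 8 carbons, so the parent hydride is octane.
A C=C double bond in the chain gives the infix -ene-.
Choose the numbering such that the substituent locant set {1,5,7} is lower than {2,4,8} at the first point of difference.
This places the double bond between C-4 and C-5; a fluoro group at C-5; iodo groups at C-1 and C-7.
Prefixes are listed alphabetically: fluoro, iodo.
The name is 5-fluoro-1,7-diiodooct-4-ene.

5-fluoro-1,7-diiodooct-4-ene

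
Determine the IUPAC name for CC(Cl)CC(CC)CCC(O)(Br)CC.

Counting along the main chain through the –OH group gives 9 carbons: the parent is nonane.
An alcohol (–OH) is the principal characteristic group, giving the suffix -ol.
The numbering direction is chosen so that numbering from this end puts the hydroxyl group at C-3 rather than C-7.
This places the hydroxyl at C-3; a bromo group at C-3; a chloro group at C-8; an ethyl group at C-6.
Prefixes are listed alphabetically: bromo, chloro, ethyl.
The name is 3-bromo-8-chloro-6-ethylnonan-3-ol.

3-bromo-8-chloro-6-ethylnonan-3-ol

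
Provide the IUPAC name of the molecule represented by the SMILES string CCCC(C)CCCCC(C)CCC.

4,9-dimethyldodecane

The longest carbon chain is 12 atoms: the parent is dodecane.
Both numbering directions give the same locant set; either may be used.
This places methyl groups at C-4 and C-9.
The name is 4,9-dimethyldodecane.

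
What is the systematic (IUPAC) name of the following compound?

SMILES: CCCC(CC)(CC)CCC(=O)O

The longest chain bearing the –COOH group is 7 carbons long (heptane).
The principal characteristic group is a carboxylic acid (terminal –COOH), named with the suffix -oic acid.
Choose the numbering such that the carboxylic acid carbon is C-1 by definition.
With this numbering: two ethyl groups at C-4.
Assembling the pieces gives 4,4-diethylheptanoic acid.

4,4-diethylheptanoic acid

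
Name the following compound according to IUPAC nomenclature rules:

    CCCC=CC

Counting along the main chain through the multiple bond gives 6 carbons: the parent is hexane.
A C=C double bond in the chain gives the infix -ene-.
The numbering direction is chosen so that numbering from this end puts the double bond at C-2 rather than C-4.
That gives the double bond between C-2 and C-3.
The name is hex-2-ene.

hex-2-ene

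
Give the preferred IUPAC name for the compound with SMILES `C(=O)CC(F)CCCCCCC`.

3-fluorodecanal

Counting along the main chain through the –CHO group gives 10 carbons: the parent is decane.
An aldehyde (terminal –CHO) is the principal characteristic group, giving the suffix -al.
The numbering direction is chosen so that the aldehyde carbon is C-1 by definition.
With this numbering: a fluoro group at C-3.
The name is 3-fluorodecanal.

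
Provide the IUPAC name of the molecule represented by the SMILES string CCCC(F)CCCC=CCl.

1-chloro-6-fluoronon-1-ene

The longest chain bearing the multiple bond is 9 carbons long (nonane).
A C=C double bond in the chain gives the infix -ene-.
The numbering direction is chosen so that numbering from this end puts the double bond at C-1 rather than C-8.
This places the double bond between C-1 and C-2; a chloro group at C-1; a fluoro group at C-6.
Substituent prefixes are cited in alphabetical order (multiplying prefixes like di-/tri- are ignored for ordering).
Putting it together: 1-chloro-6-fluoronon-1-ene.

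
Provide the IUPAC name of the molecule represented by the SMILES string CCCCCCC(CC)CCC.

4-ethyldecane

The parent chain contains 10 carbons (decane).
The numbering direction is chosen so that the substituent locant set {4} is lower than {7} at the first point of difference.
This places an ethyl group at C-4.
Putting it together: 4-ethyldecane.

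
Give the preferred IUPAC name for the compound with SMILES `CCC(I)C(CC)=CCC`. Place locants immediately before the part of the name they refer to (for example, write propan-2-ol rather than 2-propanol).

The longest chain bearing the multiple bond is 7 carbons long (heptane).
There is one C=C double bond, indicated by the ending -ene.
Choose the numbering such that numbering from this end puts the double bond at C-3 rather than C-4.
That gives the double bond between C-3 and C-4; an ethyl group at C-4; an iodo group at C-5.
Substituent prefixes are cited in alphabetical order (multiplying prefixes like di-/tri- are ignored for ordering).
The name is 4-ethyl-5-iodohept-3-ene.

4-ethyl-5-iodohept-3-ene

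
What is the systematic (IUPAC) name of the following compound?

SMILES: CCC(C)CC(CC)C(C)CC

4-ethyl-3,6-dimethyloctane

The longest continuous carbon chain has 8 atoms, so the parent hydride is octane.
Number the chain so that the substituent locant set {3,4,6} is lower than {3,5,6} at the first point of difference.
That gives an ethyl group at C-4; methyl groups at C-3 and C-6.
Prefixes are listed alphabetically: ethyl, methyl.
The name is 4-ethyl-3,6-dimethyloctane.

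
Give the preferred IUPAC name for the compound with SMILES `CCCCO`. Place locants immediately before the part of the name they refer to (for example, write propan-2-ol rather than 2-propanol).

butan-1-ol

The longest chain bearing the –OH group is 4 carbons long (butane).
An alcohol (–OH) is the principal characteristic group, giving the suffix -ol.
Choose the numbering such that numbering from this end puts the hydroxyl group at C-1 rather than C-4.
That gives the hydroxyl at C-1.
The name is butan-1-ol.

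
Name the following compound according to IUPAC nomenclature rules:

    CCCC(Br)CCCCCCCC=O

9-bromododecanal

The longest carbon chain that includes the –CHO group has 12 carbons, so the parent hydride is dodecane.
An aldehyde (terminal –CHO) is the principal characteristic group, giving the suffix -al.
Choose the numbering such that the aldehyde carbon is C-1 by definition.
This places a bromo group at C-9.
The name is 9-bromododecanal.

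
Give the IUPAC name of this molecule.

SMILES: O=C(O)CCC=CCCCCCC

undec-4-enoic acid

The longest chain bearing the –COOH group and the multiple bond is 11 carbons long (undecane).
The highest-priority functional group is a carboxylic acid (terminal –COOH), so the name ends in -oic acid.
There is one C=C double bond, indicated by the ending -ene.
Number the chain so that the carboxylic acid carbon is C-1 by definition.
That gives the double bond between C-4 and C-5.
Putting it together: undec-4-enoic acid.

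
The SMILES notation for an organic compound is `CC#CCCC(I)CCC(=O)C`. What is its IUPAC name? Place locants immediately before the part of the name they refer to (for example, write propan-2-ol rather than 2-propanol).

The longest carbon chain that includes the carbonyl and the multiple bond has 10 carbons, so the parent hydride is decane.
The principal characteristic group is a ketone (C=O on an internal carbon), named with the suffix -one.
The chain contains a C≡C triple bond, so the unsaturation ending is -yne.
The numbering direction is chosen so that numbering from this end puts the carbonyl group at C-2 rather than C-9.
That gives the carbonyl at C-2; the triple bond between C-8 and C-9; an iodo group at C-5.
Assembling the pieces gives 5-iododec-8-yn-2-one.

5-iododec-8-yn-2-one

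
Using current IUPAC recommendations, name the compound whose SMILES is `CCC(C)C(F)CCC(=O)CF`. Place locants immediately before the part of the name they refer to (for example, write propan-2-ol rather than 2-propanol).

The longest chain bearing the carbonyl is 8 carbons long (octane).
The highest-priority functional group is a ketone (C=O on an internal carbon), so the name ends in -one.
The numbering direction is chosen so that numbering from this end puts the carbonyl group at C-2 rather than C-7.
That gives the carbonyl at C-2; fluoro groups at C-1 and C-5; a methyl group at C-6.
The substituents are ordered alphabetically, ignoring any di-/tri- multipliers.
Assembling the pieces gives 1,5-difluoro-6-methyloctan-2-one.

1,5-difluoro-6-methyloctan-2-one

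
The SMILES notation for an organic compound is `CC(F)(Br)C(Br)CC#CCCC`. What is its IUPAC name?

The longest chain bearing the multiple bond is 9 carbons long (nonane).
The chain contains a C≡C triple bond, so the unsaturation ending is -yne.
The numbering direction is chosen so that numbering from this end puts the triple bond at C-4 rather than C-5.
This places the triple bond between C-4 and C-5; bromo groups at C-7 and C-8; a fluoro group at C-8.
Substituent prefixes are cited in alphabetical order (multiplying prefixes like di-/tri- are ignored for ordering).
Assembling the pieces gives 7,8-dibromo-8-fluoronon-4-yne.

7,8-dibromo-8-fluoronon-4-yne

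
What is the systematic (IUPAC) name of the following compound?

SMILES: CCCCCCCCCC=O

The longest carbon chain that includes the –CHO group has 10 carbons, so the parent hydride is decane.
An aldehyde (terminal –CHO) is the principal characteristic group, giving the suffix -al.
Number the chain so that the aldehyde carbon is C-1 by definition.
Putting it together: decanal.

decanal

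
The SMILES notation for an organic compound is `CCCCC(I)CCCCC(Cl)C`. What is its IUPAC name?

2-chloro-7-iodoundecane

The longest carbon chain is 11 atoms: the parent is undecane.
The numbering direction is chosen so that the substituent locant set {2,7} is lower than {5,10} at the first point of difference.
This places a chloro group at C-2; an iodo group at C-7.
Prefixes are listed alphabetically: chloro, iodo.
The name is 2-chloro-7-iodoundecane.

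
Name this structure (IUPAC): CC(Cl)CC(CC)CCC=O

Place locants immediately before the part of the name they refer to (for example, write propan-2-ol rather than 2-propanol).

6-chloro-4-ethylheptanal

The longest chain bearing the –CHO group is 7 carbons long (heptane).
An aldehyde (terminal –CHO) is the principal characteristic group, giving the suffix -al.
Choose the numbering such that the aldehyde carbon is C-1 by definition.
With this numbering: a chloro group at C-6; an ethyl group at C-4.
Prefixes are listed alphabetically: chloro, ethyl.
Assembling the pieces gives 6-chloro-4-ethylheptanal.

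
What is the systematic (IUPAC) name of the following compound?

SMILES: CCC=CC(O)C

Counting along the main chain through the –OH group and the multiple bond gives 6 carbons: the parent is hexane.
The principal characteristic group is an alcohol (–OH), named with the suffix -ol.
The chain contains a C=C double bond, so the unsaturation ending is -ene.
Choose the numbering such that numbering from this end puts the hydroxyl group at C-2 rather than C-5.
This places the hydroxyl at C-2; the double bond between C-3 and C-4.
Assembling the pieces gives hex-3-en-2-ol.

hex-3-en-2-ol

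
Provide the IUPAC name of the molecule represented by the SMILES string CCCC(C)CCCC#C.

The longest chain bearing the multiple bond is 9 carbons long (nonane).
The chain contains a C≡C triple bond, so the unsaturation ending is -yne.
The numbering direction is chosen so that numbering from this end puts the triple bond at C-1 rather than C-8.
With this numbering: the triple bond between C-1 and C-2; a methyl group at C-6.
Assembling the pieces gives 6-methylnon-1-yne.

6-methylnon-1-yne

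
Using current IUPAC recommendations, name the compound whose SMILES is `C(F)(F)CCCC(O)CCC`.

Counting along the main chain through the –OH group gives 8 carbons: the parent is octane.
An alcohol (–OH) is the principal characteristic group, giving the suffix -ol.
Number the chain so that numbering from this end puts the hydroxyl group at C-4 rather than C-5.
With this numbering: the hydroxyl at C-4; two fluoro groups at C-8.
Assembling the pieces gives 8,8-difluorooctan-4-ol.

8,8-difluorooctan-4-ol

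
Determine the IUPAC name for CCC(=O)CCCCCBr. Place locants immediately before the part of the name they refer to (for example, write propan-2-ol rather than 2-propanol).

8-bromooctan-3-one

The longest carbon chain that includes the carbonyl has 8 carbons, so the parent hydride is octane.
The principal characteristic group is a ketone (C=O on an internal carbon), named with the suffix -one.
The numbering direction is chosen so that numbering from this end puts the carbonyl group at C-3 rather than C-6.
With this numbering: the carbonyl at C-3; a bromo group at C-8.
Assembling the pieces gives 8-bromooctan-3-one.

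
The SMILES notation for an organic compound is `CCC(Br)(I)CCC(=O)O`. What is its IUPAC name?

Counting along the main chain through the –COOH group gives 6 carbons: the parent is hexane.
The principal characteristic group is a carboxylic acid (terminal –COOH), named with the suffix -oic acid.
Number the chain so that the carboxylic acid carbon is C-1 by definition.
With this numbering: a bromo group at C-4; an iodo group at C-4.
The substituents are ordered alphabetically, ignoring any di-/tri- multipliers.
Putting it together: 4-bromo-4-iodohexanoic acid.

4-bromo-4-iodohexanoic acid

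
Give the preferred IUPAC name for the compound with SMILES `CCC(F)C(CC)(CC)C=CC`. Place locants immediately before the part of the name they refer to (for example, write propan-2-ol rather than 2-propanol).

4,4-diethyl-5-fluorohept-2-ene

Counting along the main chain through the multiple bond gives 7 carbons: the parent is heptane.
There is one C=C double bond, indicated by the ending -ene.
Number the chain so that numbering from this end puts the double bond at C-2 rather than C-5.
With this numbering: the double bond between C-2 and C-3; two ethyl groups at C-4; a fluoro group at C-5.
Substituent prefixes are cited in alphabetical order (multiplying prefixes like di-/tri- are ignored for ordering).
The name is 4,4-diethyl-5-fluorohept-2-ene.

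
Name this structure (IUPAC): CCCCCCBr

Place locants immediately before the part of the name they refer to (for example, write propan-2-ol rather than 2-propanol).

The longest carbon chain is 6 atoms: the parent is hexane.
Number the chain so that the substituent locant set {1} is lower than {6} at the first point of difference.
That gives a bromo group at C-1.
Assembling the pieces gives 1-bromohexane.

1-bromohexane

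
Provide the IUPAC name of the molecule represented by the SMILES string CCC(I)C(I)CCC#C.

5,6-diiodooct-1-yne

The longest carbon chain that includes the multiple bond has 8 carbons, so the parent hydride is octane.
A C≡C triple bond in the chain gives the infix -yne-.
Number the chain so that numbering from this end puts the triple bond at C-1 rather than C-7.
That gives the triple bond between C-1 and C-2; iodo groups at C-5 and C-6.
The name is 5,6-diiodooct-1-yne.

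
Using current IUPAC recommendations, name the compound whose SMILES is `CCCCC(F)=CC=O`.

3-fluorohept-2-enal

The longest chain bearing the –CHO group and the multiple bond is 7 carbons long (heptane).
The highest-priority functional group is an aldehyde (terminal –CHO), so the name ends in -al.
There is one C=C double bond, indicated by the ending -ene.
Choose the numbering such that the aldehyde carbon is C-1 by definition.
That gives the double bond between C-2 and C-3; a fluoro group at C-3.
Assembling the pieces gives 3-fluorohept-2-enal.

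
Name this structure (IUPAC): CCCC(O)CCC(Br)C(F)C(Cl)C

The longest carbon chain that includes the –OH group has 10 carbons, so the parent hydride is decane.
The highest-priority functional group is an alcohol (–OH), so the name ends in -ol.
Choose the numbering such that numbering from this end puts the hydroxyl group at C-4 rather than C-7.
That gives the hydroxyl at C-4; a bromo group at C-7; a chloro group at C-9; a fluoro group at C-8.
The substituents are ordered alphabetically, ignoring any di-/tri- multipliers.
Assembling the pieces gives 7-bromo-9-chloro-8-fluorodecan-4-ol.

7-bromo-9-chloro-8-fluorodecan-4-ol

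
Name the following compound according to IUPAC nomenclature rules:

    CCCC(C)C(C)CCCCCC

The longest continuous carbon chain has 11 atoms, so the parent hydride is undecane.
The numbering direction is chosen so that the substituent locant set {4,5} is lower than {7,8} at the first point of difference.
That gives methyl groups at C-4 and C-5.
Assembling the pieces gives 4,5-dimethylundecane.

4,5-dimethylundecane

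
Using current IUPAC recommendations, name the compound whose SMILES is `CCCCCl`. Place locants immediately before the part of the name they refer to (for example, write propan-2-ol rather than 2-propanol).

The parent chain contains 4 carbons (butane).
Choose the numbering such that the substituent locant set {1} is lower than {4} at the first point of difference.
This places a chloro group at C-1.
The name is 1-chlorobutane.

1-chlorobutane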